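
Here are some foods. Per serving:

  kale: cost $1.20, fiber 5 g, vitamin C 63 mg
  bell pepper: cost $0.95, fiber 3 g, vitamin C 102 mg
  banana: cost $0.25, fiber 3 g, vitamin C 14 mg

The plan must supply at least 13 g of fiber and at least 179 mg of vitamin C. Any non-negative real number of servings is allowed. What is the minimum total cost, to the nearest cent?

A basic optimal solution has at most two foods positive. Try each food alone and each pair with both targets met exactly.
kale only: max(13/5, 179/63) = 2.841 servings → $3.41.
bell pepper only: max(13/3, 179/102) = 4.333 servings → $4.12.
banana only: max(13/3, 179/14) = 12.79 servings → $3.20.
kale + bell pepper with both tight: 2.458 servings and 0.2368 servings → $3.17.
kale + banana: intersection lies outside the first quadrant.
bell pepper + banana with both tight: 1.345 servings and 2.989 servings → $2.02.
The minimum over all feasible corners is $2.02.

$2.02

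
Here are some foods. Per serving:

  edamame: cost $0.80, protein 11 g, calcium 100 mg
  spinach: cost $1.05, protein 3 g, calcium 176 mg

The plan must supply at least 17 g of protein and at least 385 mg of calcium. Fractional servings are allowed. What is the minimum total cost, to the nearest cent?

edamame only: max(17/11, 385/100) = 3.85 servings → $3.08.
spinach only: max(17/3, 385/176) = 5.667 servings → $5.95.
edamame + spinach with both tight: 1.123 servings and 1.55 servings → $2.53.
So the least-cost plan costs $2.53.

$2.53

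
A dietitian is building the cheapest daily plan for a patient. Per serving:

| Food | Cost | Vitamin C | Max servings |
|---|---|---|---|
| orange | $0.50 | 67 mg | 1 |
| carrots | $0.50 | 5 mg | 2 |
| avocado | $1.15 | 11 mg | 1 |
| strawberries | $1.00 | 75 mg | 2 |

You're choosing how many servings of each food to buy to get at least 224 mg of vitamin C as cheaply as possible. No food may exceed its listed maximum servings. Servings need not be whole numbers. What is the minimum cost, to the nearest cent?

$3.20

Cost per mg of vitamin C: orange $0.0075, strawberries $0.0133, carrots $0.1000, avocado $0.1045.
Take 1 serving of orange: +67.0 mg vitamin C for $0.50 (total $0.50, still need 157.0 mg).
Take 2 servings of strawberries: +150.0 mg vitamin C for $2.00 (total $2.50, still need 7.0 mg).
Take 1.4 servings of carrots: +7.0 mg vitamin C for $0.70 (total $3.20, still need 0.0 mg).
Greedy by cheapest-per-mg is optimal for a single linear constraint, so the minimum cost is $3.20.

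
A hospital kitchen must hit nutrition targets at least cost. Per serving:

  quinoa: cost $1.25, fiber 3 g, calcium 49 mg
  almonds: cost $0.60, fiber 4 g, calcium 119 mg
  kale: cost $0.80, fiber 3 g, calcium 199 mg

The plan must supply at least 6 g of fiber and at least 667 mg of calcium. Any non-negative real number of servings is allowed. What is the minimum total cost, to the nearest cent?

At the optimum either one food covers both requirements or two foods hit both targets exactly; no other combination can be cheaper.
quinoa only: max(6/3, 667/49) = 13.61 servings → $17.02.
almonds only: max(6/4, 667/119) = 5.605 servings → $3.36.
kale only: max(6/3, 667/199) = 3.352 servings → $2.68.
quinoa + almonds: intersection lies outside the first quadrant.
quinoa + kale: intersection lies outside the first quadrant.
almonds + kale: the both-tight solution has a negative serving — not a feasible corner.
So the least-cost plan costs $2.68.

$2.68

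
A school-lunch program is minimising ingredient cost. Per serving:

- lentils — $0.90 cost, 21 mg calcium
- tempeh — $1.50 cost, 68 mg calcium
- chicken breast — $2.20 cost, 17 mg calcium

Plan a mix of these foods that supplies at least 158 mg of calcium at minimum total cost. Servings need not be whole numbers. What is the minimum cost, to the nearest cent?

Cost per mg of calcium: tempeh $0.0221, lentils $0.0429, chicken breast $0.1294.
With no serving limits, use only tempeh: 158 mg / 68 mg = 2.324 servings × $1.50 = $3.49.

$3.49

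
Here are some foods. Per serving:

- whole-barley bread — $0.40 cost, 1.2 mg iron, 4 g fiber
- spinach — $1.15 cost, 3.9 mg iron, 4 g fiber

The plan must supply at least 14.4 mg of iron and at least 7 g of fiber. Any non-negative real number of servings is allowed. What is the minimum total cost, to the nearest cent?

Compare the cost at each extreme point of the feasible region.
whole-barley bread only: max(14.4/1.2, 7/4) = 12 servings → $4.80.
spinach only: max(14.4/3.9, 7/4) = 3.692 servings → $4.25.
whole-barley bread + spinach: intersection lies outside the first quadrant.
So the least-cost plan costs $4.25.

$4.25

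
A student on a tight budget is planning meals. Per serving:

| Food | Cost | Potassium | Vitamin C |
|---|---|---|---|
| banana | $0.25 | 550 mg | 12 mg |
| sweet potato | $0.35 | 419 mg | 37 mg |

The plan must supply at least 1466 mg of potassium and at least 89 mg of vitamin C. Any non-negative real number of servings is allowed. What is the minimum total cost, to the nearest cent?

banana only: max(1466/550, 89/12) = 7.417 servings → $1.85.
sweet potato only: max(1466/419, 89/37) = 3.499 servings → $1.22.
banana + sweet potato with both tight: 1.106 servings and 2.047 servings → $0.99.
The minimum over all feasible corners is $0.99.

$0.99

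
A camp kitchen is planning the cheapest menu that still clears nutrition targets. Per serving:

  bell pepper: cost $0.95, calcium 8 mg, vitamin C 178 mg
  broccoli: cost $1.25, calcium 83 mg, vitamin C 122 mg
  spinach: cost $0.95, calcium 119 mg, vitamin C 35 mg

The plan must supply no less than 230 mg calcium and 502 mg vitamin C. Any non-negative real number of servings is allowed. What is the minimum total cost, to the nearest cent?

$4.03

bell pepper only: max(230/8, 502/178) = 28.75 servings → $27.31.
broccoli only: max(230/83, 502/122) = 4.115 servings → $5.14.
spinach only: max(230/119, 502/35) = 14.34 servings → $13.63.
bell pepper + broccoli with both tight: 0.9861 servings and 2.676 servings → $4.28.
bell pepper + spinach with both tight: 2.473 servings and 1.767 servings → $4.03.
broccoli + spinach: the both-tight solution has a negative serving — not a feasible corner.
So the least-cost plan costs $4.03.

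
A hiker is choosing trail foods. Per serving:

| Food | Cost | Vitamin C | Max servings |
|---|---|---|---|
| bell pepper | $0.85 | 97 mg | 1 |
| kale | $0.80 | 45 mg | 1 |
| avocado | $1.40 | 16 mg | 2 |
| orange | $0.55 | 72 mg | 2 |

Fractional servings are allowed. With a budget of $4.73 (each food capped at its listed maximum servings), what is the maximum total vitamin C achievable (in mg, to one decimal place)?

308.6 mg

Vitamin C per dollar: orange 130.9, bell pepper 114.1, kale 56.25, avocado 11.43.
Take 2 servings of orange: spends $1.10, +144.0 mg vitamin C (running total 144.0 mg).
Take 1 serving of bell pepper: spends $0.85, +97.0 mg vitamin C (running total 241.0 mg).
Take 1 serving of kale: spends $0.80, +45.0 mg vitamin C (running total 286.0 mg).
Take 1.414 servings of avocado: spends $1.98, +22.6 mg vitamin C (running total 308.6 mg).
Filling greedily by vitamin C-per-dollar is optimal for one linear limit, giving 308.6 mg.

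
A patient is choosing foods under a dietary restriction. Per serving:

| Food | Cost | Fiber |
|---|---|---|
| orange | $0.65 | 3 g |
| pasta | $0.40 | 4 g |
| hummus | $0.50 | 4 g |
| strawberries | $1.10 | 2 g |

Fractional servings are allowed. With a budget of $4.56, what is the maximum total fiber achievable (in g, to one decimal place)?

Fiber per dollar: pasta 10, hummus 8, orange 4.615, strawberries 1.818.
With no serving limits, spend the whole cost allowance on pasta: $4.56 / $0.40 × 4 g = 45.6 g.

45.6 g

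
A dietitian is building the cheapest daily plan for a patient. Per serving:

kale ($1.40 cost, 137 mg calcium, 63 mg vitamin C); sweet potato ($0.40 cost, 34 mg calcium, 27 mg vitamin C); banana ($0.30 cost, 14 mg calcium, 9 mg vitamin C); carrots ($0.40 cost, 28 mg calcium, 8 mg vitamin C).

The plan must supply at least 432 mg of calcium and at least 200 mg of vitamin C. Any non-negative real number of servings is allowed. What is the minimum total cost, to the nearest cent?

An LP optimum is at a vertex; with two nutrient constraints at most two foods are used. Check each candidate.
kale only: max(432/137, 200/63) = 3.175 servings → $4.44.
sweet potato only: max(432/34, 200/27) = 12.71 servings → $5.08.
banana only: max(432/14, 200/9) = 30.86 servings → $9.26.
carrots only: max(432/28, 200/8) = 25 servings → $10.00.
kale + sweet potato with both tight: 3.124 servings and 0.1182 servings → $4.42.
kale + banana with both tight: 3.1 servings and 0.5242 servings → $4.50.
kale + carrots: intersection lies outside the first quadrant.
sweet potato + banana: intersection lies outside the first quadrant.
sweet potato + carrots with both tight: 4.43 servings and 10.05 servings → $5.79.
banana + carrots with both tight: 15.31 servings and 7.771 servings → $7.70.
Cheapest feasible corner: $4.42.

$4.42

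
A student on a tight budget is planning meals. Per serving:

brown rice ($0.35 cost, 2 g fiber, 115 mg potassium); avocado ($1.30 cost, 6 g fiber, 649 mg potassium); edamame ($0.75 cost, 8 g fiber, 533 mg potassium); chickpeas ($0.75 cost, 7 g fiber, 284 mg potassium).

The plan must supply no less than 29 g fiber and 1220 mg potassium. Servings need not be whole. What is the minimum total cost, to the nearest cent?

Minimising a linear cost over {fiber ≥ 29, potassium ≥ 1220, servings ≥ 0} — the optimum is at a vertex, using one or two foods.
brown rice only: max(29/2, 1220/115) = 14.5 servings → $5.08.
avocado only: max(29/6, 1220/649) = 4.833 servings → $6.28.
edamame only: max(29/8, 1220/533) = 3.625 servings → $2.72.
chickpeas only: max(29/7, 1220/284) = 4.296 servings → $3.22.
brown rice + avocado with both targets exact would need a negative amount; discard.
brown rice + edamame: intersection lies outside the first quadrant.
brown rice + chickpeas with both tight: 1.283 servings and 3.776 servings → $3.28.
avocado + edamame: the both-tight solution has a negative serving — not a feasible corner.
avocado + chickpeas with both tight: 0.1071 servings and 4.051 servings → $3.18.
edamame + chickpeas with both tight: 0.2084 servings and 3.905 servings → $3.08.
The minimum over all feasible corners is $2.72.

$2.72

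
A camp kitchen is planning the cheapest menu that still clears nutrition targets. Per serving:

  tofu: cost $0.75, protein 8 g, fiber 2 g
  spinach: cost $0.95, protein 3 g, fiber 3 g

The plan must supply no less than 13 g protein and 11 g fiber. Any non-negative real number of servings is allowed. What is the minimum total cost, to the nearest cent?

An LP optimum is at a vertex; with two nutrient constraints at most two foods are used. Check each candidate.
tofu only: max(13/8, 11/2) = 5.5 servings → $4.12.
spinach only: max(13/3, 11/3) = 4.333 servings → $4.12.
tofu + spinach with both tight: 0.3333 servings and 3.444 servings → $3.52.
Cheapest feasible corner: $3.52.

$3.52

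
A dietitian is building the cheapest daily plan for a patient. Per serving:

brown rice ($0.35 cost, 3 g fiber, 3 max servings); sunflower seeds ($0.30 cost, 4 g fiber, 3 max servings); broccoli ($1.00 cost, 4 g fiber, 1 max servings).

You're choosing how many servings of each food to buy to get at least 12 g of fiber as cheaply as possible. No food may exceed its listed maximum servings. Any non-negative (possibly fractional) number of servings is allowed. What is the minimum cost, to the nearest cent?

Cost per g of fiber: sunflower seeds $0.0750, brown rice $0.1167, broccoli $0.2500.
Take 3 servings of sunflower seeds: +12.0 g fiber for $0.90 (total $0.90, still need 0.0 g).
Greedy by cheapest-per-g is optimal for a single linear constraint, so the minimum cost is $0.90.

$0.90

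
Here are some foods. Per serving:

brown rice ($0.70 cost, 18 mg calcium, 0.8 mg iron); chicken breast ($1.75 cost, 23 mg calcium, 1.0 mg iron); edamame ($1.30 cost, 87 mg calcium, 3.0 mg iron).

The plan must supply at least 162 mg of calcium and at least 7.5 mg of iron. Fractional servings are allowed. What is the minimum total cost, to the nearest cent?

$3.25

brown rice only: max(162/18, 7.5/0.8) = 9.375 servings → $6.56.
chicken breast only: max(162/23, 7.5/1.0) = 7.5 servings → $13.12.
edamame only: max(162/87, 7.5/3.0) = 2.5 servings → $3.25.
brown rice + chicken breast: the both-tight solution has a negative serving — not a feasible corner.
brown rice + edamame with both targets exact would need a negative amount; discard.
chicken breast + edamame: intersection lies outside the first quadrant.
So the least-cost plan costs $3.25.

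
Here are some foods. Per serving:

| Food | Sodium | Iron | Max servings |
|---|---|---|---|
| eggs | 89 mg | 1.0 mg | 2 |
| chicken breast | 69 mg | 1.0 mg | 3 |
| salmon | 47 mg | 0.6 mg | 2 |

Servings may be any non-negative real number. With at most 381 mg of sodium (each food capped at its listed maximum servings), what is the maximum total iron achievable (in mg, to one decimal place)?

Iron per mg sodium: chicken breast 0.01449, salmon 0.01277, eggs 0.01124.
Take 3 servings of chicken breast: uses 207 mg sodium, +3.0 mg iron (running total 3.0 mg).
Take 2 servings of salmon: uses 94 mg sodium, +1.2 mg iron (running total 4.2 mg).
Take 0.8989 servings of eggs: uses 80 mg sodium, +0.9 mg iron (running total 5.1 mg).
Greedy by best ratio exhausts the sodium allowance optimally: 5.1 mg.

5.1 mg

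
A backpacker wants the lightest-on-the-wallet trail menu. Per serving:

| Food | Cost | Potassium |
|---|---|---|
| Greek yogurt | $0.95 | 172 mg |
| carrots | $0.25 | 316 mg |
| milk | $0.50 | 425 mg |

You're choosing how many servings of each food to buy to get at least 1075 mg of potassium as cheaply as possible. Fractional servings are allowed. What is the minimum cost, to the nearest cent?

Cost per mg of potassium: carrots $0.0008, milk $0.0012, Greek yogurt $0.0055.
With no serving limits, use only carrots: 1075 mg / 316 mg = 3.402 servings × $0.25 = $0.85.

$0.85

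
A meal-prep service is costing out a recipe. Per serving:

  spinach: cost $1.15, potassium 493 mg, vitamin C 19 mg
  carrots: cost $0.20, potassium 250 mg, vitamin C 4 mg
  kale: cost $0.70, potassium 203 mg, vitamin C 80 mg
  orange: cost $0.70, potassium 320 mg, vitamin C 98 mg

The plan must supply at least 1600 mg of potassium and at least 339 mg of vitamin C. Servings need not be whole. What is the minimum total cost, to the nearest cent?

$2.78

Compare the cost at each extreme point of the feasible region.
spinach only: max(1600/493, 339/19) = 17.84 servings → $20.52.
carrots only: max(1600/250, 339/4) = 84.75 servings → $16.95.
kale only: max(1600/203, 339/80) = 7.882 servings → $5.52.
orange only: max(1600/320, 339/98) = 5 servings → $3.50.
spinach + carrots with both targets exact would need a negative amount; discard.
spinach + kale with both tight: 1.663 servings and 3.842 servings → $4.60.
spinach + orange with both tight: 1.144 servings and 3.237 servings → $3.58.
carrots + kale with both tight: 3.084 servings and 4.083 servings → $3.48.
carrots + orange with both tight: 2.081 servings and 3.374 servings → $2.78.
kale + orange: the both-tight solution has a negative serving — not a feasible corner.
The minimum over all feasible corners is $2.78.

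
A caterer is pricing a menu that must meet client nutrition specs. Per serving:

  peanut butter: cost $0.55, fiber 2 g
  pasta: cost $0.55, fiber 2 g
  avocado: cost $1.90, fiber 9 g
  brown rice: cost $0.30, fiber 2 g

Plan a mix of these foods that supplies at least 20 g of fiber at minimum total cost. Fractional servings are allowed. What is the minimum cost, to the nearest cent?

Cost per g of fiber: brown rice $0.1500, avocado $0.2111, peanut butter $0.2750, pasta $0.2750.
With no serving limits, use only brown rice: 20 g / 2 g = 10 servings × $0.30 = $3.00.

$3.00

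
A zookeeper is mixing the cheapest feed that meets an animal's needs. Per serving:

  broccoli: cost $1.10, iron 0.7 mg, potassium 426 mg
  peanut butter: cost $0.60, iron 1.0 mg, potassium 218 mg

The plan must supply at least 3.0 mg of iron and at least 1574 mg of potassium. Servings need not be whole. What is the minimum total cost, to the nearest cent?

An LP optimum is at a vertex; with two nutrient constraints at most two foods are used. Check each candidate.
broccoli only: max(3.0/0.7, 1574/426) = 4.286 servings → $4.71.
peanut butter only: max(3.0/1.0, 1574/218) = 7.22 servings → $4.33.
broccoli + peanut butter with both tight: 3.365 servings and 0.6445 servings → $4.09.
The minimum over all feasible corners is $4.09.

$4.09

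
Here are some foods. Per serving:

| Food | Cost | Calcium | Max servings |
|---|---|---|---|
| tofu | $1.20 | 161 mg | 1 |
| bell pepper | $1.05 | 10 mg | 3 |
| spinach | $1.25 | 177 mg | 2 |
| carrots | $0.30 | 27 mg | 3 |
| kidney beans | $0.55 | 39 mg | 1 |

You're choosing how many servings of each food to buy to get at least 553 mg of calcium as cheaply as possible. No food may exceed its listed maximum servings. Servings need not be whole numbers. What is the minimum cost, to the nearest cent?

$4.12

Cost per mg of calcium: spinach $0.0071, tofu $0.0075, carrots $0.0111, kidney beans $0.0141, bell pepper $0.1050.
Take 2 servings of spinach: +354.0 mg calcium for $2.50 (total $2.50, still need 199.0 mg).
Take 1 serving of tofu: +161.0 mg calcium for $1.20 (total $3.70, still need 38.0 mg).
Take 1.407 servings of carrots: +38.0 mg calcium for $0.42 (total $4.12, still need 0.0 mg).
Filling from the cheapest source first is optimal under one linear minimum: $4.12.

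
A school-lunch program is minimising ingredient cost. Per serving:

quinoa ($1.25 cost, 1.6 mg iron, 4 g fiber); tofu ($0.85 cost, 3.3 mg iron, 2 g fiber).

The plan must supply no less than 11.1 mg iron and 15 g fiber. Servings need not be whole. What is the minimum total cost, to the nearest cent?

$5.15

At the optimum either one food covers both requirements or two foods hit both targets exactly; no other combination can be cheaper.
quinoa only: max(11.1/1.6, 15/4) = 6.938 servings → $8.67.
tofu only: max(11.1/3.3, 15/2) = 7.5 servings → $6.38.
quinoa + tofu with both tight: 2.73 servings and 2.04 servings → $5.15.
Cheapest feasible corner: $5.15.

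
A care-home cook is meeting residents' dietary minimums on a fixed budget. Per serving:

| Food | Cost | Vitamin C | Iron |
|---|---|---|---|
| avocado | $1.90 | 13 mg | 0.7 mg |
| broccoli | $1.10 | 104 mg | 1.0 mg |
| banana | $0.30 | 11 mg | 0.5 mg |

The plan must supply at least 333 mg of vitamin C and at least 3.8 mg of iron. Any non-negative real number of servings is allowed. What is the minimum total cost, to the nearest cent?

Minimising a linear cost over {vitamin C ≥ 333, iron ≥ 3.8, servings ≥ 0} — the optimum is at a vertex, using one or two foods.
avocado only: max(333/13, 3.8/0.7) = 25.62 servings → $48.67.
broccoli only: max(333/104, 3.8/1.0) = 3.8 servings → $4.18.
banana only: max(333/11, 3.8/0.5) = 30.27 servings → $9.08.
avocado + broccoli with both tight: 1.04 servings and 3.072 servings → $5.36.
avocado + banana: intersection lies outside the first quadrant.
broccoli + banana with both tight: 3.041 servings and 1.517 servings → $3.80.
So the least-cost plan costs $3.80.

$3.80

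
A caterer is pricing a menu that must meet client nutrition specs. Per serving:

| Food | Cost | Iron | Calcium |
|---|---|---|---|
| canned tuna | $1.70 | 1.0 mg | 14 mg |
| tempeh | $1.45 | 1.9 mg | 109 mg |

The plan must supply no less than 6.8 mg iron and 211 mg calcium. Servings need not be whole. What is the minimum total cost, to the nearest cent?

$5.19

Two binding constraints pin down two serving amounts, so the optimal mix uses at most two foods. The candidates are each food alone (scaled to the tighter of iron/calcium) and each pair with both constraints tight.
canned tuna only: max(6.8/1.0, 211/14) = 15.07 servings → $25.62.
tempeh only: max(6.8/1.9, 211/109) = 3.579 servings → $5.19.
canned tuna + tempeh with both tight: 4.13 servings and 1.405 servings → $9.06.
Cheapest feasible corner: $5.19.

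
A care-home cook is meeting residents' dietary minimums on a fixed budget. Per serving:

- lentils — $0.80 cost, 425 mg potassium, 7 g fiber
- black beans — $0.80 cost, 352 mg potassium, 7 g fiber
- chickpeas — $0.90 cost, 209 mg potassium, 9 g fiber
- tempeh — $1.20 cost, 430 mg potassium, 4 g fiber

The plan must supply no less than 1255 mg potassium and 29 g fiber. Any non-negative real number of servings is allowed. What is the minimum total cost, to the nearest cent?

$3.12

Two binding constraints pin down two serving amounts, so the optimal mix uses at most two foods. The candidates are each food alone (scaled to the tighter of potassium/fiber) and each pair with both constraints tight.
lentils only: max(1255/425, 29/7) = 4.143 servings → $3.31.
black beans only: max(1255/352, 29/7) = 4.143 servings → $3.31.
chickpeas only: max(1255/209, 29/9) = 6.005 servings → $5.40.
tempeh only: max(1255/430, 29/4) = 7.25 servings → $8.70.
lentils + black beans: the both-tight solution has a negative serving — not a feasible corner.
lentils + chickpeas with both tight: 2.216 servings and 1.499 servings → $3.12.
lentils + tempeh: the both-tight solution has a negative serving — not a feasible corner.
black beans + chickpeas with both tight: 3.07 servings and 0.8346 servings → $3.21.
black beans + tempeh with both targets exact would need a negative amount; discard.
chickpeas + tempeh with both tight: 2.456 servings and 1.725 servings → $4.28.
Cheapest feasible corner: $3.12.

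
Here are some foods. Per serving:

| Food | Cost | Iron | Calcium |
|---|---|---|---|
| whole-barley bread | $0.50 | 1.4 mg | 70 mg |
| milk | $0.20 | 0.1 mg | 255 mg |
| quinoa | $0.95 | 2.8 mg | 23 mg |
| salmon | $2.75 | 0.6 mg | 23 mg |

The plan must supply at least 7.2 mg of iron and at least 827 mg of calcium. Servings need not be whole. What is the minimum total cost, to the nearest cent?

$2.88

The cheapest plan sits at a corner of the feasible region — with two constraints it uses at most two foods.
whole-barley bread only: max(7.2/1.4, 827/70) = 11.81 servings → $5.91.
milk only: max(7.2/0.1, 827/255) = 72 servings → $14.40.
quinoa only: max(7.2/2.8, 827/23) = 35.96 servings → $34.16.
salmon only: max(7.2/0.6, 827/23) = 35.96 servings → $98.88.
whole-barley bread + milk with both tight: 5.009 servings and 1.868 servings → $2.88.
whole-barley bread + quinoa with both targets exact would need a negative amount; discard.
whole-barley bread + salmon: the both-tight solution has a negative serving — not a feasible corner.
milk + quinoa with both tight: 3.021 servings and 2.464 servings → $2.94.
milk + salmon with both tight: 2.194 servings and 11.63 servings → $32.43.
quinoa + salmon: the both-tight solution has a negative serving — not a feasible corner.
So the least-cost plan costs $2.88.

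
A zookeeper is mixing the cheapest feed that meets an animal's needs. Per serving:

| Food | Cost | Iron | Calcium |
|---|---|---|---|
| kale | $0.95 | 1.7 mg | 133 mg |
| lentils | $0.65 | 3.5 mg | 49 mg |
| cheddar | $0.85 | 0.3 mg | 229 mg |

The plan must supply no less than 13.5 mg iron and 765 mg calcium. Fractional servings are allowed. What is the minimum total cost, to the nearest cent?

$4.54

Minimising a linear cost over {iron ≥ 13.5, calcium ≥ 765, servings ≥ 0} — the optimum is at a vertex, using one or two foods.
kale only: max(13.5/1.7, 765/133) = 7.941 servings → $7.54.
lentils only: max(13.5/3.5, 765/49) = 15.61 servings → $10.15.
cheddar only: max(13.5/0.3, 765/229) = 45 servings → $38.25.
kale + lentils with both tight: 5.275 servings and 1.295 servings → $5.85.
kale + cheddar: the both-tight solution has a negative serving — not a feasible corner.
lentils + cheddar with both tight: 3.638 servings and 2.562 servings → $4.54.
So the least-cost plan costs $4.54.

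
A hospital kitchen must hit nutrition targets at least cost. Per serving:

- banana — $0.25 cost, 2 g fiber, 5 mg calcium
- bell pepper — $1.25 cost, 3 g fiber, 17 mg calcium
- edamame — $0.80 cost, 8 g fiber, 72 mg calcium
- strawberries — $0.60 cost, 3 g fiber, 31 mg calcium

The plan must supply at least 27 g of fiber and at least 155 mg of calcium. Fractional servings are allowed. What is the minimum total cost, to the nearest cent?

$2.70

Two binding constraints pin down two serving amounts, so the optimal mix uses at most two foods. The candidates are each food alone (scaled to the tighter of fiber/calcium) and each pair with both constraints tight.
banana only: max(27/2, 155/5) = 31 servings → $7.75.
bell pepper only: max(27/3, 155/17) = 9.118 servings → $11.40.
edamame only: max(27/8, 155/72) = 3.375 servings → $2.70.
strawberries only: max(27/3, 155/31) = 9 servings → $5.40.
banana + bell pepper: the both-tight solution has a negative serving — not a feasible corner.
banana + edamame with both tight: 6.769 servings and 1.683 servings → $3.04.
banana + strawberries with both tight: 7.915 servings and 3.723 servings → $4.21.
bell pepper + edamame with both tight: 8.8 servings and 0.075 servings → $11.06.
bell pepper + strawberries with both tight: 8.857 servings and 0.1429 servings → $11.16.
edamame + strawberries: intersection lies outside the first quadrant.
So the least-cost plan costs $2.70.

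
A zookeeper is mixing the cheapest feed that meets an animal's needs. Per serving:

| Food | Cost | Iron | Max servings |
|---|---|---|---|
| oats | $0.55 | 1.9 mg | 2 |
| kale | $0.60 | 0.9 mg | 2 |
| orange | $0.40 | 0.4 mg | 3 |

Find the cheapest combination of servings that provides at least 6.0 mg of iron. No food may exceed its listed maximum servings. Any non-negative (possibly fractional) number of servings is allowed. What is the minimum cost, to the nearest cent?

Cost per mg of iron: oats $0.2895, kale $0.6667, orange $1.0000.
Take 2 servings of oats: +3.8 mg iron for $1.10 (total $1.10, still need 2.2 mg).
Take 2 servings of kale: +1.8 mg iron for $1.20 (total $2.30, still need 0.4 mg).
Take 1 serving of orange: +0.4 mg iron for $0.40 (total $2.70, still need 0.0 mg).
Greedy by cheapest-per-mg is optimal for a single linear constraint, so the minimum cost is $2.70.

$2.70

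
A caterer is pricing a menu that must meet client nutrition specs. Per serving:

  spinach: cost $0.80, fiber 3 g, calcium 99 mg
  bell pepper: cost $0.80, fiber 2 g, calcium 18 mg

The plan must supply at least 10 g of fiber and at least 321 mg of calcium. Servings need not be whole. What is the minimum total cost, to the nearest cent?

$2.67

spinach only: max(10/3, 321/99) = 3.333 servings → $2.67.
bell pepper only: max(10/2, 321/18) = 17.83 servings → $14.27.
spinach + bell pepper with both tight: 3.208 servings and 0.1875 servings → $2.72.
The minimum over all feasible corners is $2.67.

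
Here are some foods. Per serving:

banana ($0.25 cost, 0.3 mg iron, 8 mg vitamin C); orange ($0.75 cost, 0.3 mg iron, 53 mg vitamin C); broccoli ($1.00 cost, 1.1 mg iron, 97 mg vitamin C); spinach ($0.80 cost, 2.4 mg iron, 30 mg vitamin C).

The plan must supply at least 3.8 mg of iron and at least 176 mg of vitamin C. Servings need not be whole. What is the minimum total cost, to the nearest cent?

$2.24

banana only: max(3.8/0.3, 176/8) = 22 servings → $5.50.
orange only: max(3.8/0.3, 176/53) = 12.67 servings → $9.50.
broccoli only: max(3.8/1.1, 176/97) = 3.455 servings → $3.45.
spinach only: max(3.8/2.4, 176/30) = 5.867 servings → $4.69.
banana + orange with both tight: 11.01 servings and 1.659 servings → $4.00.
banana + broccoli with both tight: 8.621 servings and 1.103 servings → $3.26.
banana + spinach with both targets exact would need a negative amount; discard.
orange + broccoli with both targets exact would need a negative amount; discard.
orange + spinach with both tight: 2.609 servings and 1.257 servings → $2.96.
broccoli + spinach with both tight: 1.544 servings and 0.8759 servings → $2.24.
Cheapest feasible corner: $2.24.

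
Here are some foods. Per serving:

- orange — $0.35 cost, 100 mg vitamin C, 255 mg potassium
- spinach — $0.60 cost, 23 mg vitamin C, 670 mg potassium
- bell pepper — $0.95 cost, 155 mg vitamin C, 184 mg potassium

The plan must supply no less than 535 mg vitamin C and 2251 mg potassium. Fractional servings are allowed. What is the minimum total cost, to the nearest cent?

$2.63

At the optimum either one food covers both requirements or two foods hit both targets exactly; no other combination can be cheaper.
orange only: max(535/100, 2251/255) = 8.827 servings → $3.09.
spinach only: max(535/23, 2251/670) = 23.26 servings → $13.96.
bell pepper only: max(535/155, 2251/184) = 12.23 servings → $11.62.
orange + spinach with both tight: 5.016 servings and 1.45 servings → $2.63.
orange + bell pepper: intersection lies outside the first quadrant.
spinach + bell pepper with both tight: 2.514 servings and 3.079 servings → $4.43.
The minimum over all feasible corners is $2.63.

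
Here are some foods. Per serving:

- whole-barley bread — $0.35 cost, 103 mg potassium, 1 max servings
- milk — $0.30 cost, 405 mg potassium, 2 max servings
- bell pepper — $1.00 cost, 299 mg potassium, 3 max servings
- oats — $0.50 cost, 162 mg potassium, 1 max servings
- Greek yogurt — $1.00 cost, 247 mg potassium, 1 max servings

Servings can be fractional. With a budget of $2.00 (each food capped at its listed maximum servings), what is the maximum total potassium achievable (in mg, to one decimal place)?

Potassium per dollar: milk 1350, oats 324, bell pepper 299, whole-barley bread 294.3, Greek yogurt 247.
Take 2 servings of milk: spends $0.60, +810.0 mg potassium (running total 810.0 mg).
Take 1 serving of oats: spends $0.50, +162.0 mg potassium (running total 972.0 mg).
Take 0.9 servings of bell pepper: spends $0.90, +269.1 mg potassium (running total 1241.1 mg).
Greedy by best ratio exhausts the cost allowance optimally: 1241.1 mg.

1241.1 mg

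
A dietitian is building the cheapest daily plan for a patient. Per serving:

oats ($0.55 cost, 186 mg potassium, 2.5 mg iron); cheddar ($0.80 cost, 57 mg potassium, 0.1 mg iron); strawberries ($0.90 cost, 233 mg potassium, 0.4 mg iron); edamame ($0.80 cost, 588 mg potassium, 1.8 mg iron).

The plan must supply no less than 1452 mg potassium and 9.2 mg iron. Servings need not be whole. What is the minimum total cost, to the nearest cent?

oats only: max(1452/186, 9.2/2.5) = 7.806 servings → $4.29.
cheddar only: max(1452/57, 9.2/0.1) = 92 servings → $73.60.
strawberries only: max(1452/233, 9.2/0.4) = 23 servings → $20.70.
edamame only: max(1452/588, 9.2/1.8) = 5.111 servings → $4.09.
oats + cheddar with both tight: 3.061 servings and 15.49 servings → $14.07.
oats + strawberries with both tight: 3.076 servings and 3.776 servings → $5.09.
oats + edamame with both tight: 2.463 servings and 1.69 servings → $2.71.
cheddar + strawberries: intersection lies outside the first quadrant.
cheddar + edamame: intersection lies outside the first quadrant.
strawberries + edamame with both targets exact would need a negative amount; discard.
The minimum over all feasible corners is $2.71.

$2.71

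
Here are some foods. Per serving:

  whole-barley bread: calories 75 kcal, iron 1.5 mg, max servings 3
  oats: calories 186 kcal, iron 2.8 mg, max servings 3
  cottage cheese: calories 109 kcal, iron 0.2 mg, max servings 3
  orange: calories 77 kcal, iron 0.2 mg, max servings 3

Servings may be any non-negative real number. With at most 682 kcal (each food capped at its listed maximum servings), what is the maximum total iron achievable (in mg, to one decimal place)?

11.4 mg

Iron per kcal: whole-barley bread 0.02, oats 0.01505, orange 0.002597, cottage cheese 0.001835.
Take 3 servings of whole-barley bread: uses 225 kcal, +4.5 mg iron (running total 4.5 mg).
Take 2.457 servings of oats: uses 457 kcal, +6.9 mg iron (running total 11.4 mg).
Filling greedily by iron-per-kcal is optimal for one linear limit, giving 11.4 mg.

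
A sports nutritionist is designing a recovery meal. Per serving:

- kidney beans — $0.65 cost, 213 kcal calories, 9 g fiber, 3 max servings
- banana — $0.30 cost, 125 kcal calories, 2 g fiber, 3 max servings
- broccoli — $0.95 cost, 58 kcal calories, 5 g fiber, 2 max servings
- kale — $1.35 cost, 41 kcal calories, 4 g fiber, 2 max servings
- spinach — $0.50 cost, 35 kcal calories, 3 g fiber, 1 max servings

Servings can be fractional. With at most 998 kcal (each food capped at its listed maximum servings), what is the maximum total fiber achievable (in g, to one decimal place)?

50.0 g

Fiber per kcal: kale 0.09756, broccoli 0.08621, spinach 0.08571, kidney beans 0.04225, banana 0.016.
Take 2 servings of kale: uses 82 kcal, +8.0 g fiber (running total 8.0 g).
Take 2 servings of broccoli: uses 116 kcal, +10.0 g fiber (running total 18.0 g).
Take 1 serving of spinach: uses 35 kcal, +3.0 g fiber (running total 21.0 g).
Take 3 servings of kidney beans: uses 639 kcal, +27.0 g fiber (running total 48.0 g).
Take 1.008 servings of banana: uses 126 kcal, +2.0 g fiber (running total 50.0 g).
Greedy by best ratio exhausts the calories allowance optimally: 50.0 g.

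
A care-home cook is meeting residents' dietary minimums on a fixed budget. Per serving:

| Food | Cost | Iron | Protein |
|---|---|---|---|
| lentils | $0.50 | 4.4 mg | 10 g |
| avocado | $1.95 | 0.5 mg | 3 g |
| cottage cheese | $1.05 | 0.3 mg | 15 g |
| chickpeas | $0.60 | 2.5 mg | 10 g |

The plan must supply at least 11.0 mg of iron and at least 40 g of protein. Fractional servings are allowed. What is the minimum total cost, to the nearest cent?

$2.00

An LP optimum is at a vertex; with two nutrient constraints at most two foods are used. Check each candidate.
lentils only: max(11.0/4.4, 40/10) = 4 servings → $2.00.
avocado only: max(11.0/0.5, 40/3) = 22 servings → $42.90.
cottage cheese only: max(11.0/0.3, 40/15) = 36.67 servings → $38.50.
chickpeas only: max(11.0/2.5, 40/10) = 4.4 servings → $2.64.
lentils + avocado with both tight: 1.585 servings and 8.049 servings → $16.49.
lentils + cottage cheese with both tight: 2.429 servings and 1.048 servings → $2.31.
lentils + chickpeas with both tight: 0.5263 servings and 3.474 servings → $2.35.
avocado + cottage cheese: the both-tight solution has a negative serving — not a feasible corner.
avocado + chickpeas: the both-tight solution has a negative serving — not a feasible corner.
cottage cheese + chickpeas: intersection lies outside the first quadrant.
So the least-cost plan costs $2.00.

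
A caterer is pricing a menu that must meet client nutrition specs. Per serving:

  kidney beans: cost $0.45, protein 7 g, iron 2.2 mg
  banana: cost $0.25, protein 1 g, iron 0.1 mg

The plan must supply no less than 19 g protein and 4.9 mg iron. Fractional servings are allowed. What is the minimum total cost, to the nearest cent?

Minimising a linear cost over {protein ≥ 19, iron ≥ 4.9, servings ≥ 0} — the optimum is at a vertex, using one or two foods.
kidney beans only: max(19/7, 4.9/2.2) = 2.714 servings → $1.22.
banana only: max(19/1, 4.9/0.1) = 49 servings → $12.25.
kidney beans + banana with both tight: 2 servings and 5 servings → $2.15.
So the least-cost plan costs $1.22.

$1.22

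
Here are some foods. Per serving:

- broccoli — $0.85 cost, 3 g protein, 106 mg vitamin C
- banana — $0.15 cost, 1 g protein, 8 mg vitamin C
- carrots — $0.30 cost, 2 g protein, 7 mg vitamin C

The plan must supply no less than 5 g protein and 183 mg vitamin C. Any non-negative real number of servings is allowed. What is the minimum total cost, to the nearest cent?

$1.47

Check every corner: each single food scaled to meet both minima, and each pair solved so both constraints bind.
broccoli only: max(5/3, 183/106) = 1.726 servings → $1.47.
banana only: max(5/1, 183/8) = 22.88 servings → $3.43.
carrots only: max(5/2, 183/7) = 26.14 servings → $7.84.
broccoli + banana: intersection lies outside the first quadrant.
broccoli + carrots with both targets exact would need a negative amount; discard.
banana + carrots: the both-tight solution has a negative serving — not a feasible corner.
The minimum over all feasible corners is $1.47.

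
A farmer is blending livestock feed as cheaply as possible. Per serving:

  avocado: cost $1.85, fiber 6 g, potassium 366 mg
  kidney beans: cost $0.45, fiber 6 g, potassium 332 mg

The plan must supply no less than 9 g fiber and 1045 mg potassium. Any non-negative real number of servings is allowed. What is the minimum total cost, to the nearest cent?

$1.42

With two linear requirements the optimum uses one or two foods; enumerate the corners.
avocado only: max(9/6, 1045/366) = 2.855 servings → $5.28.
kidney beans only: max(9/6, 1045/332) = 3.148 servings → $1.42.
avocado + kidney beans with both targets exact would need a negative amount; discard.
The minimum over all feasible corners is $1.42.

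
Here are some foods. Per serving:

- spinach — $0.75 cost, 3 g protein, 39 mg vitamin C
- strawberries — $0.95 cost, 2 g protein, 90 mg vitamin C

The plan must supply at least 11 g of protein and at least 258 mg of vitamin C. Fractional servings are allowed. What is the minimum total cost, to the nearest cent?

At the optimum either one food covers both requirements or two foods hit both targets exactly; no other combination can be cheaper.
spinach only: max(11/3, 258/39) = 6.615 servings → $4.96.
strawberries only: max(11/2, 258/90) = 5.5 servings → $5.22.
spinach + strawberries with both tight: 2.469 servings and 1.797 servings → $3.56.
Cheapest feasible corner: $3.56.

$3.56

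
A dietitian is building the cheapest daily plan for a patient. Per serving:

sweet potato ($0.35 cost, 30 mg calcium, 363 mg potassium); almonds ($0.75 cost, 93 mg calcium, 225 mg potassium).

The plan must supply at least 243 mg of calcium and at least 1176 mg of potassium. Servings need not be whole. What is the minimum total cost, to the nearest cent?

Compare the cost at each extreme point of the feasible region.
sweet potato only: max(243/30, 1176/363) = 8.1 servings → $2.83.
almonds only: max(243/93, 1176/225) = 5.227 servings → $3.92.
sweet potato + almonds with both tight: 2.025 servings and 1.96 servings → $2.18.
Cheapest feasible corner: $2.18.

$2.18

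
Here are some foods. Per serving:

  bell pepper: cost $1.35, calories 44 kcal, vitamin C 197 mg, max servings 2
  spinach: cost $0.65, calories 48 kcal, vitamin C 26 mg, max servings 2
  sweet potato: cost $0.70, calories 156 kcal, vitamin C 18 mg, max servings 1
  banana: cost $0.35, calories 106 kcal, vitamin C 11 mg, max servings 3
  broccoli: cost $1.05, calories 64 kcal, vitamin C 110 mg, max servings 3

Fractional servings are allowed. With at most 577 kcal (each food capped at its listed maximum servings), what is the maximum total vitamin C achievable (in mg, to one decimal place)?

Vitamin C per kcal: bell pepper 4.477, broccoli 1.719, spinach 0.5417, sweet potato 0.1154, banana 0.1038.
Take 2 servings of bell pepper: uses 88 kcal, +394.0 mg vitamin C (running total 394.0 mg).
Take 3 servings of broccoli: uses 192 kcal, +330.0 mg vitamin C (running total 724.0 mg).
Take 2 servings of spinach: uses 96 kcal, +52.0 mg vitamin C (running total 776.0 mg).
Take 1 serving of sweet potato: uses 156 kcal, +18.0 mg vitamin C (running total 794.0 mg).
Take 0.4245 servings of banana: uses 45 kcal, +4.7 mg vitamin C (running total 798.7 mg).
Filling greedily by vitamin C-per-kcal is optimal for one linear limit, giving 798.7 mg.

798.7 mg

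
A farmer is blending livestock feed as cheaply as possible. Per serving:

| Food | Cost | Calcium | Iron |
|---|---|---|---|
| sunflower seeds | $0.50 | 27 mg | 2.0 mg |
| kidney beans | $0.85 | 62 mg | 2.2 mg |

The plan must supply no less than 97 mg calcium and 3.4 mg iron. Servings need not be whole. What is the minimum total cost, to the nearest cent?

At the optimum either one food covers both requirements or two foods hit both targets exactly; no other combination can be cheaper.
sunflower seeds only: max(97/27, 3.4/2.0) = 3.593 servings → $1.80.
kidney beans only: max(97/62, 3.4/2.2) = 1.565 servings → $1.33.
sunflower seeds + kidney beans: intersection lies outside the first quadrant.
So the least-cost plan costs $1.33.

$1.33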